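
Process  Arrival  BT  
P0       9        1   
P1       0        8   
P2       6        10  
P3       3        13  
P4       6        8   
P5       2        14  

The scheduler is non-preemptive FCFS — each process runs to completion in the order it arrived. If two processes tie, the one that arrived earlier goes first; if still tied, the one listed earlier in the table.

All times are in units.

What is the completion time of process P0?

Schedule: | P1 0-8 | P5 8-22 | P3 22-35 | P2 35-45 | P4 45-53 | P0 53-54 |
Completion: P0=54  P1=8  P2=45  P3=35  P4=53  P5=22

54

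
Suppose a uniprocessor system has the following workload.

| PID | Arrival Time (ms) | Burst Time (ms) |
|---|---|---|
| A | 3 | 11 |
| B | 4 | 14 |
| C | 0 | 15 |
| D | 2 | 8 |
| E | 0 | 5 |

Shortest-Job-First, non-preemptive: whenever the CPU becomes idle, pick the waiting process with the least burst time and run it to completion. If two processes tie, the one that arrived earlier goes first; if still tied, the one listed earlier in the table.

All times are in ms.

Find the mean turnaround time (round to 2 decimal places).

24.80

Timeline: | E 0-5 | D 5-13 | A 13-24 | B 24-38 | C 38-53 |
Completion: A=24  B=38  C=53  D=13  E=5
Turnaround times: A=21, B=34, C=53, D=11, E=5
Average turnaround = (21+34+53+11+5) / 5 = 124/5 = 24.80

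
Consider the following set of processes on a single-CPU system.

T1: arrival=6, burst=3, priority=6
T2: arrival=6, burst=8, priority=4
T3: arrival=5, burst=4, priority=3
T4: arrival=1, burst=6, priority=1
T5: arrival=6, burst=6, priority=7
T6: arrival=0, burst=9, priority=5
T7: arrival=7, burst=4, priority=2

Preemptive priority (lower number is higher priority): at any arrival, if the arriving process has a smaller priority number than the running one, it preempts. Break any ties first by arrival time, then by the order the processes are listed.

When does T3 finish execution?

Timeline: | T6 0-1 | T4 1-7 | T7 7-11 | T3 11-15 | T2 15-23 | T6 23-31 | T1 31-34 | T5 34-40 |
Completion: T1=34  T2=23  T3=15  T4=7  T5=40  T6=31  T7=11

15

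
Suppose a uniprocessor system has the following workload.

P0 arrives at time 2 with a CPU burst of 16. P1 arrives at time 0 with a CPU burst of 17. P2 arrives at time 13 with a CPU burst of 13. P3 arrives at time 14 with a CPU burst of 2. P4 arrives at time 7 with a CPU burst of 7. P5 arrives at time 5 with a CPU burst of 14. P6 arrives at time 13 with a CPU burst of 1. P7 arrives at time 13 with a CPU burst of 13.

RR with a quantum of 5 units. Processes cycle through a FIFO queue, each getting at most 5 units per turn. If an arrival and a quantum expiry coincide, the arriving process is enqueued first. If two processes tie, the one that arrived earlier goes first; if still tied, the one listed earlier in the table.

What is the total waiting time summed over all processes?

Timeline: | P1 0-5 | P0 5-10 | P5 10-15 | P1 15-20 | P4 20-25 | P0 25-30 | P2 30-35 | P6 35-36 | P7 36-41 | P3 41-43 | P5 43-48 | P1 48-53 | P4 53-55 | P0 55-60 | P2 60-65 | P7 65-70 | P5 70-74 | P1 74-76 | P0 76-77 | P2 77-80 | P7 80-83 |
Completion: P0=77  P1=76  P2=80  P3=43  P4=55  P5=74  P6=36  P7=83
Waiting = turnaround − burst: P0=59, P1=59, P2=54, P3=27, P4=41, P5=55, P6=22, P7=57
Total waiting = 59 + 59 + 54 + 27 + 41 + 55 + 22 + 57 = 374

374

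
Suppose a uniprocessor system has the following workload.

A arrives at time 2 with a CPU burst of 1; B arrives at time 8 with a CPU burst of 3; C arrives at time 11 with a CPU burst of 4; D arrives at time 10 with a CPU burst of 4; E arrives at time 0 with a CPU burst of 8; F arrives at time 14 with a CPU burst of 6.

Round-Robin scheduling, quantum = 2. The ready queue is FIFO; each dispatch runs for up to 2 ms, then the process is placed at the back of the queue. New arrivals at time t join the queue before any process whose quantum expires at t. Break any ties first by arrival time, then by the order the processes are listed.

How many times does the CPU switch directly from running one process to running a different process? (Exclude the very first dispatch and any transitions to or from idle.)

Schedule: | E 0-2 | A 2-3 | E 3-9 | B 9-11 | D 11-13 | C 13-15 | B 15-16 | D 16-18 | F 18-20 | C 20-22 | F 22-26 |
Completion: A=3  B=16  C=22  D=18  E=9  F=26
Turnaround (C−A): A=1  B=8  C=11  D=8  E=9  F=12

10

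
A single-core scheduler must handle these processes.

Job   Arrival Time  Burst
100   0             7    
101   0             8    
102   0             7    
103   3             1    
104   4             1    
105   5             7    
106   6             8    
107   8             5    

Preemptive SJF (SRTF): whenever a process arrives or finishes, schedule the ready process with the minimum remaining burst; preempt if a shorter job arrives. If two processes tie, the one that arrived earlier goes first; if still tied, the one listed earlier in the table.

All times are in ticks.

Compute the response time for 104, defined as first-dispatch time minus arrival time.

0

Schedule: | 100 0-3 | 103 3-4 | 104 4-5 | 100 5-9 | 107 9-14 | 102 14-21 | 105 21-28 | 101 28-36 | 106 36-44 |
Completion: 100=9  101=36  102=21  103=4  104=5  105=28  106=44  107=14
Response(104) = first start − arrival = 4 − 4 = 0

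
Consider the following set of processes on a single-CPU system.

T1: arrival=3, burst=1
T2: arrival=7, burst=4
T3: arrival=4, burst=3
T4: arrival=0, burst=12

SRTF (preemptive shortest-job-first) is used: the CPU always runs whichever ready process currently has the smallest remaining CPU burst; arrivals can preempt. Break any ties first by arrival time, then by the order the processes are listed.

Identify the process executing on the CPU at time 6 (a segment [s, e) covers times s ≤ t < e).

T3

Gantt: | T4 0-3 | T1 3-4 | T3 4-7 | T2 7-11 | T4 11-20 |
Completion: T1=4  T2=11  T3=7  T4=20
Turnaround (C−A): T1=1  T2=4  T3=3  T4=20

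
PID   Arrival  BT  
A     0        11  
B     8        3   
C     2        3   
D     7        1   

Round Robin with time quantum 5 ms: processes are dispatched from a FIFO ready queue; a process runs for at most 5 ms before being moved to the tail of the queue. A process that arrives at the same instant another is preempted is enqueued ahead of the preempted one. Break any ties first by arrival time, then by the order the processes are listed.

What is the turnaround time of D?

Timeline: | A 0-5 | C 5-8 | A 8-13 | D 13-14 | B 14-17 | A 17-18 |
Completion: A=18  B=17  C=8  D=14
Turnaround (C−A): A=18  B=9  C=6  D=7
Turnaround(D) = completion − arrival = 14 − 7 = 7

7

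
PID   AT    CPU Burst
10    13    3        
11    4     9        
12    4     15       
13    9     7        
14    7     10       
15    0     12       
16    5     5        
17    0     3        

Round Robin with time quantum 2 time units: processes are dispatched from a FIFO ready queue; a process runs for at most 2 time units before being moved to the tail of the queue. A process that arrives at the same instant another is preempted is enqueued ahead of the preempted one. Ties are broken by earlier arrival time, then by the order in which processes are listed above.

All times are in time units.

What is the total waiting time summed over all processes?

Schedule: | 15 0-2 | 17 2-4 | 15 4-6 | 11 6-8 | 12 8-10 | 17 10-11 | 16 11-13 | 15 13-15 | 14 15-17 | 11 17-19 | 13 19-21 | 12 21-23 | 10 23-25 | 16 25-27 | 15 27-29 | 14 29-31 | 11 31-33 | 13 33-35 | 12 35-37 | 10 37-38 | 16 38-39 | 15 39-41 | 14 41-43 | 11 43-45 | 13 45-47 | 12 47-49 | 15 49-51 | 14 51-53 | 11 53-54 | 13 54-55 | 12 55-57 | 14 57-59 | 12 59-64 |
Completion: 10=38  11=54  12=64  13=55  14=59  15=51  16=39  17=11
Waiting = turnaround − burst: 10=22, 11=41, 12=45, 13=39, 14=42, 15=39, 16=29, 17=8
Total waiting = 22 + 41 + 45 + 39 + 42 + 39 + 29 + 8 = 265

265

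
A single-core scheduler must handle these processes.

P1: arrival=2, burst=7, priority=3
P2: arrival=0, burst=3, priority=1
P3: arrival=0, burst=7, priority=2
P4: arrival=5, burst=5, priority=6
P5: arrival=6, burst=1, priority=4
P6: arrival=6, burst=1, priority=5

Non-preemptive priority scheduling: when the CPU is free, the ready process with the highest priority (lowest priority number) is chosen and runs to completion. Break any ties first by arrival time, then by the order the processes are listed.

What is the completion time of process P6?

Gantt: | P2 0-3 | P3 3-10 | P1 10-17 | P5 17-18 | P6 18-19 | P4 19-24 |
Completion: P1=17  P2=3  P3=10  P4=24  P5=18  P6=19
Turnaround (C−A): P1=15  P2=3  P3=10  P4=19  P5=12  P6=13

19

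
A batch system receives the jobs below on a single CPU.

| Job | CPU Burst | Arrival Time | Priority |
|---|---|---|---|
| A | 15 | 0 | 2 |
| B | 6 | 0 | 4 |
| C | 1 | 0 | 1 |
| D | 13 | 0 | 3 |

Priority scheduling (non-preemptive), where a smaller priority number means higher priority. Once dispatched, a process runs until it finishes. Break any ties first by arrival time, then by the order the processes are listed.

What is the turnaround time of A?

16

Schedule: | C 0-1 | A 1-16 | D 16-29 | B 29-35 |
Completion: A=16  B=35  C=1  D=29
Turnaround (C−A): A=16  B=35  C=1  D=29
Turnaround(A) = completion − arrival = 16 − 0 = 16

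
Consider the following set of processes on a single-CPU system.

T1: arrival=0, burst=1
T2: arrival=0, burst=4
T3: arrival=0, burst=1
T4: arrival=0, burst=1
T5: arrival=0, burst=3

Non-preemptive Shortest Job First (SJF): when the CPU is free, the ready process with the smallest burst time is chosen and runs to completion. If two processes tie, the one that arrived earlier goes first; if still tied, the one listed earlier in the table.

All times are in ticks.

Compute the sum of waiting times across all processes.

Timeline: | T1 0-1 | T3 1-2 | T4 2-3 | T5 3-6 | T2 6-10 |
Completion: T1=1  T2=10  T3=2  T4=3  T5=6
Waiting = turnaround − burst: T1=0, T2=6, T3=1, T4=2, T5=3
Total waiting = 0 + 6 + 1 + 2 + 3 = 12

12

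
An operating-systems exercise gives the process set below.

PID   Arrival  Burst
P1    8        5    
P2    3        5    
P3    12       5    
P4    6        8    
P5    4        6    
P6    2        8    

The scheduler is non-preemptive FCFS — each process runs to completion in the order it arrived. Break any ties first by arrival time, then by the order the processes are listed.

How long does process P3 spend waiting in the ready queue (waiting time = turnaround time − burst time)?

Schedule: | idle 0-2 | P6 2-10 | P2 10-15 | P5 15-21 | P4 21-29 | P1 29-34 | P3 34-39 |
Completion: P1=34  P2=15  P3=39  P4=29  P5=21  P6=10
Turnaround (C−A): P1=26  P2=12  P3=27  P4=23  P5=17  P6=8
Waiting(P3) = turnaround − burst = 27 − 5 = 22

22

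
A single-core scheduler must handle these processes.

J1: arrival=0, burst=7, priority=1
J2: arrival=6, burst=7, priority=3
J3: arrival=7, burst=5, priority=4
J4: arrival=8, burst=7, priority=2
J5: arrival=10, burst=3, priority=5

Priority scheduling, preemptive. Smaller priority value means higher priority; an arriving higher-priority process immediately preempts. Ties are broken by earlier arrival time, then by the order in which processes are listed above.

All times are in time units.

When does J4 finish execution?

Timeline: | J1 0-7 | J2 7-8 | J4 8-15 | J2 15-21 | J3 21-26 | J5 26-29 |
Completion: J1=7  J2=21  J3=26  J4=15  J5=29

15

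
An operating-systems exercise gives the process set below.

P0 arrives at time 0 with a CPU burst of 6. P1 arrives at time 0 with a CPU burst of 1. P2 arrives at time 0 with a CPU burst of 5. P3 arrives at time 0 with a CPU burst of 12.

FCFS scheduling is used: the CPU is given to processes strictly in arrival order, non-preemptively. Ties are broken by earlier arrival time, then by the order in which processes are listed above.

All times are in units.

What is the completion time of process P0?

6

Gantt: | P0 0-6 | P1 6-7 | P2 7-12 | P3 12-24 |
Completion: P0=6  P1=7  P2=12  P3=24
Turnaround (C−A): P0=6  P1=7  P2=12  P3=24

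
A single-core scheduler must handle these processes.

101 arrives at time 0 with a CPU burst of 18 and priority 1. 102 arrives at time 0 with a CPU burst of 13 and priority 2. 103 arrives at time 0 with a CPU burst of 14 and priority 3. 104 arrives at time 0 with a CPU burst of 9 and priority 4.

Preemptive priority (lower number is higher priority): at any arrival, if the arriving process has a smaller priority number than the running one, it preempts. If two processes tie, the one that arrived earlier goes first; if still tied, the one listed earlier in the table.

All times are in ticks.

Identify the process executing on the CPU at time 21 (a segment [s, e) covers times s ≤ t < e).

102

Gantt: | 101 0-18 | 102 18-31 | 103 31-45 | 104 45-54 |
Completion: 101=18  102=31  103=45  104=54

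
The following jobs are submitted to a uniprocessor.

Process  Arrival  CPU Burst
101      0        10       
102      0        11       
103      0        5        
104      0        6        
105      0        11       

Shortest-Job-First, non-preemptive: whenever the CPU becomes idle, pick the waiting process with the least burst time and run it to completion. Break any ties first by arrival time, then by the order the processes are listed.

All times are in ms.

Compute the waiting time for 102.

21

Gantt: | 103 0-5 | 104 5-11 | 101 11-21 | 102 21-32 | 105 32-43 |
Completion: 101=21  102=32  103=5  104=11  105=43
Waiting(102) = turnaround − burst = 32 − 11 = 21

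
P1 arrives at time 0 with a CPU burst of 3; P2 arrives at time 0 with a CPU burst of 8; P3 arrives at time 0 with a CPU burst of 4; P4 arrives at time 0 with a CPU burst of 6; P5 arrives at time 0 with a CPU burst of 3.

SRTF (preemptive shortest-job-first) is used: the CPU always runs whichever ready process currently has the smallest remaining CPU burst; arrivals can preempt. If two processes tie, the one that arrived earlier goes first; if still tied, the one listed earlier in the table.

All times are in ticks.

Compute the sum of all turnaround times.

59

Timeline: | P1 0-3 | P5 3-6 | P3 6-10 | P4 10-16 | P2 16-24 |
Completion: P1=3  P2=24  P3=10  P4=16  P5=6
Turnaround (C−A): P1=3  P2=24  P3=10  P4=16  P5=6
Turnaround = completion − arrival: P1=3, P2=24, P3=10, P4=16, P5=6
Total turnaround = 3 + 24 + 10 + 16 + 6 = 59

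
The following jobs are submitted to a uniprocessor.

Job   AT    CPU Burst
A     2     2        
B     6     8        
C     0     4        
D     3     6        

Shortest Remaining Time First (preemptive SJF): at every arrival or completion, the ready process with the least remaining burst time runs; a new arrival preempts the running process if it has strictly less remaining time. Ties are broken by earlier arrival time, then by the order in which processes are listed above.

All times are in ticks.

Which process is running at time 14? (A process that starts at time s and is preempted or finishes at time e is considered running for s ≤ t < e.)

Schedule: | C 0-4 | A 4-6 | D 6-12 | B 12-20 |
Completion: A=6  B=20  C=4  D=12
Turnaround (C−A): A=4  B=14  C=4  D=9

B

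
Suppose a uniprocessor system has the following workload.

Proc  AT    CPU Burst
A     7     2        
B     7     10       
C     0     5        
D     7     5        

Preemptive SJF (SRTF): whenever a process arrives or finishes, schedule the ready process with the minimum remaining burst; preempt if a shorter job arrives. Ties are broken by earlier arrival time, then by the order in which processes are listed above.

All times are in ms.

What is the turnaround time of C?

Gantt: | C 0-5 | idle 5-7 | A 7-9 | D 9-14 | B 14-24 |
Completion: A=9  B=24  C=5  D=14
Turnaround(C) = completion − arrival = 5 − 0 = 5

5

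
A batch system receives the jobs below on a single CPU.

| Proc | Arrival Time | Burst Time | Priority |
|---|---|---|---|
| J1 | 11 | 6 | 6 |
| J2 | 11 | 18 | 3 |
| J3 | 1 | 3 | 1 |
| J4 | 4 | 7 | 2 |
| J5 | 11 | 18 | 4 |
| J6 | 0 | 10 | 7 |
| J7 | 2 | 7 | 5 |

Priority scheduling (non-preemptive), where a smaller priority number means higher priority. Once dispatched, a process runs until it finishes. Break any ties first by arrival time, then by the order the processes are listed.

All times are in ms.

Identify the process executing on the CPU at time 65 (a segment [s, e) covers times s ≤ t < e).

J1

Schedule: | J6 0-10 | J3 10-13 | J4 13-20 | J2 20-38 | J5 38-56 | J7 56-63 | J1 63-69 |
Completion: J1=69  J2=38  J3=13  J4=20  J5=56  J6=10  J7=63
Turnaround (C−A): J1=58  J2=27  J3=12  J4=16  J5=45  J6=10  J7=61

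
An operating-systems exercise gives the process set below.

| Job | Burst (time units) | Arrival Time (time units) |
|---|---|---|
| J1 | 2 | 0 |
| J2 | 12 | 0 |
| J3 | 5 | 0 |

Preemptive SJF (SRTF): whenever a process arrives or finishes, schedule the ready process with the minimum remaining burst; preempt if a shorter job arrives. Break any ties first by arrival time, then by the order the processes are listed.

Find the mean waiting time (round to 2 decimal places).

Timeline: | J1 0-2 | J3 2-7 | J2 7-19 |
Completion: J1=2  J2=19  J3=7
Turnaround (C−A): J1=2  J2=19  J3=7
Waiting times: J1=0, J2=7, J3=2
Average waiting = (0+7+2) / 3 = 9/3 = 3.00

3.00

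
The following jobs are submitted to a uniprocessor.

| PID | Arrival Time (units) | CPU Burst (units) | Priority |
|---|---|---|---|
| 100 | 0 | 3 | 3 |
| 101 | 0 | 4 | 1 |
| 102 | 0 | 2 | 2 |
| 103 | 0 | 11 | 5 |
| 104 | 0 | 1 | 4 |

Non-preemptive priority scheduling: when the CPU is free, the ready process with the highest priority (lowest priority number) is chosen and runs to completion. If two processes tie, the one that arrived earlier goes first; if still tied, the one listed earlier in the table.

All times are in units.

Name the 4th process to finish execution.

104

Timeline: | 101 0-4 | 102 4-6 | 100 6-9 | 104 9-10 | 103 10-21 |
Completion: 100=9  101=4  102=6  103=21  104=10
Turnaround (C−A): 100=9  101=4  102=6  103=21  104=10
Finish order: 101 → 102 → 100 → 104 → 103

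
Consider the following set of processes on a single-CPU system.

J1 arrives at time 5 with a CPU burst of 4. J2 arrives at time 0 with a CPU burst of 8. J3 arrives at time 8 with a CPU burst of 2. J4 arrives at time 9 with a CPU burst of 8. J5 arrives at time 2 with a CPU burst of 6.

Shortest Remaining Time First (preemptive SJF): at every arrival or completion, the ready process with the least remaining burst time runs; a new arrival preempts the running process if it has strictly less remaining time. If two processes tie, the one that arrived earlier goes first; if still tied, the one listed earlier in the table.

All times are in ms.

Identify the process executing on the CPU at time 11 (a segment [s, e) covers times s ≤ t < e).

Gantt: | J2 0-8 | J3 8-10 | J1 10-14 | J5 14-20 | J4 20-28 |
Completion: J1=14  J2=8  J3=10  J4=28  J5=20

J1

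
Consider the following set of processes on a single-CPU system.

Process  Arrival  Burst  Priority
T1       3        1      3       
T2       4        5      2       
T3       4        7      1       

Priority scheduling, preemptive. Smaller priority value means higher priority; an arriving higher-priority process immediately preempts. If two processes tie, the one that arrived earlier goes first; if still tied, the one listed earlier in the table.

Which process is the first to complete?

T1

Gantt: | idle 0-3 | T1 3-4 | T3 4-11 | T2 11-16 |
Completion: T1=4  T2=16  T3=11
Turnaround (C−A): T1=1  T2=12  T3=7
Finish order: T1 → T3 → T2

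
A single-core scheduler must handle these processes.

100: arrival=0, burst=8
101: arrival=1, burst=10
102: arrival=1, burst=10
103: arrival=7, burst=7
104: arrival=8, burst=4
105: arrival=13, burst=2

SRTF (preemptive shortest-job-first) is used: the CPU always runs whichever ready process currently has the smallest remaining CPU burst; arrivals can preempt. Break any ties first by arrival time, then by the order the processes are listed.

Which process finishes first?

Schedule: | 100 0-8 | 104 8-12 | 103 12-13 | 105 13-15 | 103 15-21 | 101 21-31 | 102 31-41 |
Completion: 100=8  101=31  102=41  103=21  104=12  105=15
Finish order: 100 → 104 → 105 → 103 → 101 → 102

100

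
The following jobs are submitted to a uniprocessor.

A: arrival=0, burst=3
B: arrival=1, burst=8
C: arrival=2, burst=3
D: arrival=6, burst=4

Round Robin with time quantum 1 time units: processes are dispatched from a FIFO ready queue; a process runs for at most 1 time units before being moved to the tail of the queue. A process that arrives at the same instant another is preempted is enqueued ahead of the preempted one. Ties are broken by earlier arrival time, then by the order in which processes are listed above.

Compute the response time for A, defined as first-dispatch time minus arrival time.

Gantt: | A 0-1 | B 1-2 | A 2-3 | C 3-4 | B 4-5 | A 5-6 | C 6-7 | B 7-8 | D 8-9 | C 9-10 | B 10-11 | D 11-12 | B 12-13 | D 13-14 | B 14-15 | D 15-16 | B 16-18 |
Completion: A=6  B=18  C=10  D=16
Turnaround (C−A): A=6  B=17  C=8  D=10
Response(A) = first start − arrival = 0 − 0 = 0

0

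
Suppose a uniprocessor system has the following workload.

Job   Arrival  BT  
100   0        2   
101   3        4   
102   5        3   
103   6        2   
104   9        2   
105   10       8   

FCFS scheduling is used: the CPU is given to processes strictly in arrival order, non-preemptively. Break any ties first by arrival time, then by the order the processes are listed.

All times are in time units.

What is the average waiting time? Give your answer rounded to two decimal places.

2.17

Timeline: | 100 0-2 | idle 2-3 | 101 3-7 | 102 7-10 | 103 10-12 | 104 12-14 | 105 14-22 |
Completion: 100=2  101=7  102=10  103=12  104=14  105=22
Waiting times: 100=0, 101=0, 102=2, 103=4, 104=3, 105=4
Average waiting = (0+0+2+4+3+4) / 6 = 13/6 = 2.17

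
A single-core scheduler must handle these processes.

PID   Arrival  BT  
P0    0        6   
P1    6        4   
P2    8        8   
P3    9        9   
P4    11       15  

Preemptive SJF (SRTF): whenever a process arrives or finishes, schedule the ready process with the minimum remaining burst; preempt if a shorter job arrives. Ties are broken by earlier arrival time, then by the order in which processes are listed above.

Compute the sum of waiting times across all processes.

Timeline: | P0 0-6 | P1 6-10 | P2 10-18 | P3 18-27 | P4 27-42 |
Completion: P0=6  P1=10  P2=18  P3=27  P4=42
Turnaround (C−A): P0=6  P1=4  P2=10  P3=18  P4=31
Waiting = turnaround − burst: P0=0, P1=0, P2=2, P3=9, P4=16
Total waiting = 0 + 0 + 2 + 9 + 16 = 27

27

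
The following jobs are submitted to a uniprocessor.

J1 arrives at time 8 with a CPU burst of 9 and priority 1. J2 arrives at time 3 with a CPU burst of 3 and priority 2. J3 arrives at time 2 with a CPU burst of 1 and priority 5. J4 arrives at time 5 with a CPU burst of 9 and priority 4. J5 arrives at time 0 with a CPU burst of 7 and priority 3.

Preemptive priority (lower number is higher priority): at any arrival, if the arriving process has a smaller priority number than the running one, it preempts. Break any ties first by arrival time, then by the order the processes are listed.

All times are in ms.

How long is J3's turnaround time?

Timeline: | J5 0-3 | J2 3-6 | J5 6-8 | J1 8-17 | J5 17-19 | J4 19-28 | J3 28-29 |
Completion: J1=17  J2=6  J3=29  J4=28  J5=19
Turnaround (C−A): J1=9  J2=3  J3=27  J4=23  J5=19
Turnaround(J3) = completion − arrival = 29 − 2 = 27

27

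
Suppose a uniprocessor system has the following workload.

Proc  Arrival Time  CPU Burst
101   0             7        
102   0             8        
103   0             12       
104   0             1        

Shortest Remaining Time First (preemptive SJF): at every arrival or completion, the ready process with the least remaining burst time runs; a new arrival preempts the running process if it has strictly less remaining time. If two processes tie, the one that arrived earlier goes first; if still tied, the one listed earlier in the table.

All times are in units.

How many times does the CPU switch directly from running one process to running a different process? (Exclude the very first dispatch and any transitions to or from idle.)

Timeline: | 104 0-1 | 101 1-8 | 102 8-16 | 103 16-28 |
Completion: 101=8  102=16  103=28  104=1
Turnaround (C−A): 101=8  102=16  103=28  104=1

3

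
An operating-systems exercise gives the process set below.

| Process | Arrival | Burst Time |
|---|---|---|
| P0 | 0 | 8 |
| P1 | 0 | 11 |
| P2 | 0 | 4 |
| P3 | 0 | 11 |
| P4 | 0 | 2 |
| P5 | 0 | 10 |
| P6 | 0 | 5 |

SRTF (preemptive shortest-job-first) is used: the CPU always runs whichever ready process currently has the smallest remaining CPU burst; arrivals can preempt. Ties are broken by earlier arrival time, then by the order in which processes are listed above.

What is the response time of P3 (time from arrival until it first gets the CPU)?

Schedule: | P4 0-2 | P2 2-6 | P6 6-11 | P0 11-19 | P5 19-29 | P1 29-40 | P3 40-51 |
Completion: P0=19  P1=40  P2=6  P3=51  P4=2  P5=29  P6=11
Turnaround (C−A): P0=19  P1=40  P2=6  P3=51  P4=2  P5=29  P6=11
Response(P3) = first start − arrival = 40 − 0 = 40

40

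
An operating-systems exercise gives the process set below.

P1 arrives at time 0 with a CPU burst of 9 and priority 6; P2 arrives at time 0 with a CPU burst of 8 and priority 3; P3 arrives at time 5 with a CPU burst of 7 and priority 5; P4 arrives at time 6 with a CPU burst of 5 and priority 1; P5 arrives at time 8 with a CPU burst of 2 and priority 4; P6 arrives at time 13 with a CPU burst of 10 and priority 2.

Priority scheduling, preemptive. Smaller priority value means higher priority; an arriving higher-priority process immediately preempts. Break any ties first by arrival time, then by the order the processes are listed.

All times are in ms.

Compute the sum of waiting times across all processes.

Timeline: | P2 0-6 | P4 6-11 | P2 11-13 | P6 13-23 | P5 23-25 | P3 25-32 | P1 32-41 |
Completion: P1=41  P2=13  P3=32  P4=11  P5=25  P6=23
Waiting = turnaround − burst: P1=32, P2=5, P3=20, P4=0, P5=15, P6=0
Total waiting = 32 + 5 + 20 + 0 + 15 + 0 = 72

72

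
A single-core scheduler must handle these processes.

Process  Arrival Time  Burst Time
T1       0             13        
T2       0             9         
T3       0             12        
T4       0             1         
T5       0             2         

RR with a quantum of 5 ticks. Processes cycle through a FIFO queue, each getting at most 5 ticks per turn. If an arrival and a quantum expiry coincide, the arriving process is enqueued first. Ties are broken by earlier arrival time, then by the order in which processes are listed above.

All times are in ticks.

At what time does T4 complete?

16

Schedule: | T1 0-5 | T2 5-10 | T3 10-15 | T4 15-16 | T5 16-18 | T1 18-23 | T2 23-27 | T3 27-32 | T1 32-35 | T3 35-37 |
Completion: T1=35  T2=27  T3=37  T4=16  T5=18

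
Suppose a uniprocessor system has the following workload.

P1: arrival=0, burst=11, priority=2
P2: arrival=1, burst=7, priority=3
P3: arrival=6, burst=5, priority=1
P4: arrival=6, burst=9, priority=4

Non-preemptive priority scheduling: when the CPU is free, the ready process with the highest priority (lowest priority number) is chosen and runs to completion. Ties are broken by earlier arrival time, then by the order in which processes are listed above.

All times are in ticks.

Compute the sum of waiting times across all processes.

37

Schedule: | P1 0-11 | P3 11-16 | P2 16-23 | P4 23-32 |
Completion: P1=11  P2=23  P3=16  P4=32
Turnaround (C−A): P1=11  P2=22  P3=10  P4=26
Waiting = turnaround − burst: P1=0, P2=15, P3=5, P4=17
Total waiting = 0 + 15 + 5 + 17 = 37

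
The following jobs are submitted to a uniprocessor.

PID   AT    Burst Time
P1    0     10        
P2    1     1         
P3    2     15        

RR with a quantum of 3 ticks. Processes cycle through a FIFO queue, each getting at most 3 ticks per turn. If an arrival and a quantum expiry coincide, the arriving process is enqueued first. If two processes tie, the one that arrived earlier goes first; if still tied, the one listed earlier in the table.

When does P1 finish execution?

Timeline: | P1 0-3 | P2 3-4 | P3 4-7 | P1 7-10 | P3 10-13 | P1 13-16 | P3 16-19 | P1 19-20 | P3 20-26 |
Completion: P1=20  P2=4  P3=26
Turnaround (C−A): P1=20  P2=3  P3=24

20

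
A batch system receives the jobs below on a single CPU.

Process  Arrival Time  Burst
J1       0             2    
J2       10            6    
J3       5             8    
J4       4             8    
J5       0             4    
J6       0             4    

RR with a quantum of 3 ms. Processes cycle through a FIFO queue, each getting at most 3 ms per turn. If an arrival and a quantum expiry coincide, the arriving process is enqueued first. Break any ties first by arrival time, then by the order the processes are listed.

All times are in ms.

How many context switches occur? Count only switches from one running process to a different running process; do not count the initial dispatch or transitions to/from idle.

12

Schedule: | J1 0-2 | J5 2-5 | J6 5-8 | J4 8-11 | J3 11-14 | J5 14-15 | J6 15-16 | J2 16-19 | J4 19-22 | J3 22-25 | J2 25-28 | J4 28-30 | J3 30-32 |
Completion: J1=2  J2=28  J3=32  J4=30  J5=15  J6=16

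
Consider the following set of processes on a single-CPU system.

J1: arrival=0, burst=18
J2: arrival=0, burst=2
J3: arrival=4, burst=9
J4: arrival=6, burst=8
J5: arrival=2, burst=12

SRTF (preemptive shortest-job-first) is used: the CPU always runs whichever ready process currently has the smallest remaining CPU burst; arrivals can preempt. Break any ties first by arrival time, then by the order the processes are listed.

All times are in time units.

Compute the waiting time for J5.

17

Schedule: | J2 0-2 | J5 2-4 | J3 4-13 | J4 13-21 | J5 21-31 | J1 31-49 |
Completion: J1=49  J2=2  J3=13  J4=21  J5=31
Waiting(J5) = turnaround − burst = 29 − 12 = 17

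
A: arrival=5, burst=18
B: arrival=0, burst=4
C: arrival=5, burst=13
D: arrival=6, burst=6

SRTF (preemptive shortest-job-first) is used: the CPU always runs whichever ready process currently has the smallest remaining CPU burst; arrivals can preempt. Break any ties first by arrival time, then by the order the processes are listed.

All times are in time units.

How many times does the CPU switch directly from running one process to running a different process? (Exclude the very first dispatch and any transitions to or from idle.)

Gantt: | B 0-4 | idle 4-5 | C 5-6 | D 6-12 | C 12-24 | A 24-42 |
Completion: A=42  B=4  C=24  D=12

3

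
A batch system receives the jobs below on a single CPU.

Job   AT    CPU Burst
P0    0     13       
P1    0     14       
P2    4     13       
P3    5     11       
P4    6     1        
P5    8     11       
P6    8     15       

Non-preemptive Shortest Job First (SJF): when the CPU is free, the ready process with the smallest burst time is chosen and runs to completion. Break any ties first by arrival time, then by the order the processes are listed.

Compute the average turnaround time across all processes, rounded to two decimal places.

Gantt: | P0 0-13 | P4 13-14 | P3 14-25 | P5 25-36 | P2 36-49 | P1 49-63 | P6 63-78 |
Completion: P0=13  P1=63  P2=49  P3=25  P4=14  P5=36  P6=78
Turnaround times: P0=13, P1=63, P2=45, P3=20, P4=8, P5=28, P6=70
Average turnaround = (13+63+45+20+8+28+70) / 7 = 247/7 = 35.29

35.29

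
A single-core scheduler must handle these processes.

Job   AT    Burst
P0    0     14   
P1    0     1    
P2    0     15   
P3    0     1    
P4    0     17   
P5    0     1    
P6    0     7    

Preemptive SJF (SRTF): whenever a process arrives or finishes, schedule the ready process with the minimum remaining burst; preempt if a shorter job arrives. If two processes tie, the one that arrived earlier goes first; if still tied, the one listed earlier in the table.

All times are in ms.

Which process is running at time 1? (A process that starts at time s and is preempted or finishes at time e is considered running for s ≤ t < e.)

Gantt: | P1 0-1 | P3 1-2 | P5 2-3 | P6 3-10 | P0 10-24 | P2 24-39 | P4 39-56 |
Completion: P0=24  P1=1  P2=39  P3=2  P4=56  P5=3  P6=10
Turnaround (C−A): P0=24  P1=1  P2=39  P3=2  P4=56  P5=3  P6=10

P3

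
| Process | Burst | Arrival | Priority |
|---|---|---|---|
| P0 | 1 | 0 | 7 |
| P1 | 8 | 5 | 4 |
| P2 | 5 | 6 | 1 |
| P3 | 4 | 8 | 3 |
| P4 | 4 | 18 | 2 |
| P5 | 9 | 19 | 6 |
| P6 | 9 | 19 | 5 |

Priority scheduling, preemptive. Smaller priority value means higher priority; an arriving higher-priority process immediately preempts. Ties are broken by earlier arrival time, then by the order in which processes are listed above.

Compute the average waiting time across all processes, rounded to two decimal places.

Timeline: | P0 0-1 | idle 1-5 | P1 5-6 | P2 6-11 | P3 11-15 | P1 15-18 | P4 18-22 | P1 22-26 | P6 26-35 | P5 35-44 |
Completion: P0=1  P1=26  P2=11  P3=15  P4=22  P5=44  P6=35
Turnaround (C−A): P0=1  P1=21  P2=5  P3=7  P4=4  P5=25  P6=16
Waiting times: P0=0, P1=13, P2=0, P3=3, P4=0, P5=16, P6=7
Average waiting = (0+13+0+3+0+16+7) / 7 = 39/7 = 5.57

5.57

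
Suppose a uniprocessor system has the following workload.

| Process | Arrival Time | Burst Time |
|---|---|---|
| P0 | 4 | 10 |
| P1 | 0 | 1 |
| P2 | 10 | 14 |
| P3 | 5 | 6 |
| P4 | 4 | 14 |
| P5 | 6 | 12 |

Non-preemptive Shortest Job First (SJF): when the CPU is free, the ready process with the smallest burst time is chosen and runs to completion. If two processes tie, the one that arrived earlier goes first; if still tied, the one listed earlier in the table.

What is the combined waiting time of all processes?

87

Schedule: | P1 0-1 | idle 1-4 | P0 4-14 | P3 14-20 | P5 20-32 | P4 32-46 | P2 46-60 |
Completion: P0=14  P1=1  P2=60  P3=20  P4=46  P5=32
Waiting = turnaround − burst: P0=0, P1=0, P2=36, P3=9, P4=28, P5=14
Total waiting = 0 + 0 + 36 + 9 + 28 + 14 = 87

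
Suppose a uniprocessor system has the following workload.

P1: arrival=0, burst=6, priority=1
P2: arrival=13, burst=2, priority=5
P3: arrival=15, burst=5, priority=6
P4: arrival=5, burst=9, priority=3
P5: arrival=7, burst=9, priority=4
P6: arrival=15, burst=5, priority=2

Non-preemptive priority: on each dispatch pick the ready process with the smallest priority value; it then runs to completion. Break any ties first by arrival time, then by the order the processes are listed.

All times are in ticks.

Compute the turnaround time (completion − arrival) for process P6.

Gantt: | P1 0-6 | P4 6-15 | P6 15-20 | P5 20-29 | P2 29-31 | P3 31-36 |
Completion: P1=6  P2=31  P3=36  P4=15  P5=29  P6=20
Turnaround (C−A): P1=6  P2=18  P3=21  P4=10  P5=22  P6=5
Turnaround(P6) = completion − arrival = 20 − 15 = 5

5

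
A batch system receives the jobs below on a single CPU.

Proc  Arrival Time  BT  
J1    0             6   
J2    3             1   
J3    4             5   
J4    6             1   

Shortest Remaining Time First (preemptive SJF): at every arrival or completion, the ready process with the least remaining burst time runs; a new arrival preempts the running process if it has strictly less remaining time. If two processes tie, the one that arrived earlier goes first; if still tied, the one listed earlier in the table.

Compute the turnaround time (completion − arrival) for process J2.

1

Gantt: | J1 0-3 | J2 3-4 | J1 4-7 | J4 7-8 | J3 8-13 |
Completion: J1=7  J2=4  J3=13  J4=8
Turnaround (C−A): J1=7  J2=1  J3=9  J4=2
Turnaround(J2) = completion − arrival = 4 − 3 = 1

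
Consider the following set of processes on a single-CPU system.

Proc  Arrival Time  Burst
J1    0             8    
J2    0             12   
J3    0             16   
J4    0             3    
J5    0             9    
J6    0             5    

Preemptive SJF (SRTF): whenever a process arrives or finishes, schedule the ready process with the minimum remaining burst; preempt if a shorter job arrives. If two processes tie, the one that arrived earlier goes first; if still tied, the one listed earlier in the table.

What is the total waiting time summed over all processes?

89

Schedule: | J4 0-3 | J6 3-8 | J1 8-16 | J5 16-25 | J2 25-37 | J3 37-53 |
Completion: J1=16  J2=37  J3=53  J4=3  J5=25  J6=8
Turnaround (C−A): J1=16  J2=37  J3=53  J4=3  J5=25  J6=8
Waiting = turnaround − burst: J1=8, J2=25, J3=37, J4=0, J5=16, J6=3
Total waiting = 8 + 25 + 37 + 0 + 16 + 3 = 89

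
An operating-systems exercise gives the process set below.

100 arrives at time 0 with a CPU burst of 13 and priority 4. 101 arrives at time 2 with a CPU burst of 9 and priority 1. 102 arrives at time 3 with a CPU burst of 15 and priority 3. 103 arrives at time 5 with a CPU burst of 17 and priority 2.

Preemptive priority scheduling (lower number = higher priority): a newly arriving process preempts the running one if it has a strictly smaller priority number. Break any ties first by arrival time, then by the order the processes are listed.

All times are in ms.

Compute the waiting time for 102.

Timeline: | 100 0-2 | 101 2-11 | 103 11-28 | 102 28-43 | 100 43-54 |
Completion: 100=54  101=11  102=43  103=28
Waiting(102) = turnaround − burst = 40 − 15 = 25

25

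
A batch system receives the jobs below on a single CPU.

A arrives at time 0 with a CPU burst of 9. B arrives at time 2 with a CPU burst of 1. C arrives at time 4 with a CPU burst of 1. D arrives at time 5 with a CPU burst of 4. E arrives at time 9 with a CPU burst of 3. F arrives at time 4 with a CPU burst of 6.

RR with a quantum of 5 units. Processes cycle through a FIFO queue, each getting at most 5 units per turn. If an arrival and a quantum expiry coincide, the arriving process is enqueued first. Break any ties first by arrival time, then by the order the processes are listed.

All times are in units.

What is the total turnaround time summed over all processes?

72

Gantt: | A 0-5 | B 5-6 | C 6-7 | F 7-12 | D 12-16 | A 16-20 | E 20-23 | F 23-24 |
Completion: A=20  B=6  C=7  D=16  E=23  F=24
Turnaround (C−A): A=20  B=4  C=3  D=11  E=14  F=20
Turnaround = completion − arrival: A=20, B=4, C=3, D=11, E=14, F=20
Total turnaround = 20 + 4 + 3 + 11 + 14 + 20 = 72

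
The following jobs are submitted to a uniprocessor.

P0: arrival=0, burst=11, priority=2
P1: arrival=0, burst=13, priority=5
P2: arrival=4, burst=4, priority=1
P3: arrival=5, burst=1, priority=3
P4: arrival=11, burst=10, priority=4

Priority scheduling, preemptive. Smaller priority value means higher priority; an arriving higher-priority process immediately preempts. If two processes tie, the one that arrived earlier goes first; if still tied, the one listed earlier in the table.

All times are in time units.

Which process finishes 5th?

P1

Schedule: | P0 0-4 | P2 4-8 | P0 8-15 | P3 15-16 | P4 16-26 | P1 26-39 |
Completion: P0=15  P1=39  P2=8  P3=16  P4=26
Turnaround (C−A): P0=15  P1=39  P2=4  P3=11  P4=15
Finish order: P2 → P0 → P3 → P4 → P1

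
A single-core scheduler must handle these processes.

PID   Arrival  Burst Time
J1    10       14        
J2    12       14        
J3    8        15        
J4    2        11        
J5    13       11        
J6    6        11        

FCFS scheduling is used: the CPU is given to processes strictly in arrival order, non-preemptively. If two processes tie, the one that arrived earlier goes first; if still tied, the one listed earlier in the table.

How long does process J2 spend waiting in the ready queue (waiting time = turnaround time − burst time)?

41

Timeline: | idle 0-2 | J4 2-13 | J6 13-24 | J3 24-39 | J1 39-53 | J2 53-67 | J5 67-78 |
Completion: J1=53  J2=67  J3=39  J4=13  J5=78  J6=24
Waiting(J2) = turnaround − burst = 55 − 14 = 41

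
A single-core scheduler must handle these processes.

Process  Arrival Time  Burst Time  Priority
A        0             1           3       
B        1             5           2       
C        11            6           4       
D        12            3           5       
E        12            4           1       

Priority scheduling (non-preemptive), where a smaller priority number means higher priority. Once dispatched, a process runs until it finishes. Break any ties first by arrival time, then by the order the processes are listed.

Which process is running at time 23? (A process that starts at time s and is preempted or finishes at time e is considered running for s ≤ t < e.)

Timeline: | A 0-1 | B 1-6 | idle 6-11 | C 11-17 | E 17-21 | D 21-24 |
Completion: A=1  B=6  C=17  D=24  E=21
Turnaround (C−A): A=1  B=5  C=6  D=12  E=9

D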